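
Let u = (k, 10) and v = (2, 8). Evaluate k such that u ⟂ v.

u · v = k·2 + 10·8 = 80 + 2k
Set equal to 0: 2k = -80, so k = -40.

-40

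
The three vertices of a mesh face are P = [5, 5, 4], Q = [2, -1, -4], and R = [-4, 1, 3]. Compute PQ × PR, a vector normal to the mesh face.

PQ = (-3, -6, -8)
PR = (-9, -4, -1)
i: (-6)·(-1) - (-8)·(-4) = 6 - 32 = -26
j: (-8)·(-9) - (-3)·(-1) = 72 - 3 = 69
k: (-3)·(-4) - (-6)·(-9) = 12 - 54 = -42
PQ × PR = (-26, 69, -42)

(-26, 69, -42)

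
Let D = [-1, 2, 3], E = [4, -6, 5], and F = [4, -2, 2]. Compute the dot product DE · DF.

55

DE = E − D = (5, -8, 2)
DF = F − D = (5, -4, -1)
DE · DF = 5·5 + (-8)·(-4) + 2·(-1) = 25 + 32 - 2 = 55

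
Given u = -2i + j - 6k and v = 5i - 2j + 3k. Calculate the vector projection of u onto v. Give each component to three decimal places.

(-3.947, 1.579, -2.368)

u · v = (-2)·5 + 1·(-2) + (-6)·3 = -10 - 2 - 18 = -30
|v|² = 25 + 4 + 9 = 38
proj_v u = (-30/38) · (5, -2, 3) ≈ (-3.947, 1.579, -2.368)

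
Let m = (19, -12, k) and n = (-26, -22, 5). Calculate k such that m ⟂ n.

m · n = 19·(-26) + (-12)·(-22) + k·5 = -230 + 5k
Set equal to 0: 5k = 230, so k = 46.

46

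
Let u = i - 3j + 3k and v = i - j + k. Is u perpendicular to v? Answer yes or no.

u · v = 1·1 + (-3)·(-1) + 3·1 = 1 + 3 + 3 = 7
Nonzero, so the vectors are not orthogonal.

no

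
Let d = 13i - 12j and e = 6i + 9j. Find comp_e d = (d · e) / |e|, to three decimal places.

d · e = 13·6 + (-12)·9 = 78 - 108 = -30
|e| = √(36 + 81) = √117 ≈ 10.8167
comp_e d = -30 / √117 ≈ -2.774

-2.774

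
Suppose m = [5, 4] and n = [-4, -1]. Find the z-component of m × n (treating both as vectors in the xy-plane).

11

5·(-1) - 4·(-4) = -5 - (-16) = 11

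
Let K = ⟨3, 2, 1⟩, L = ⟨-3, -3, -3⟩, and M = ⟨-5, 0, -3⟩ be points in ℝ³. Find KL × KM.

(12, 8, -28)

KL = (-6, -5, -4)
KM = (-8, -2, -4)
i: (-5)·(-4) - (-4)·(-2) = 20 - 8 = 12
j: (-4)·(-8) - (-6)·(-4) = 32 - 24 = 8
k: (-6)·(-2) - (-5)·(-8) = 12 - 40 = -28
KL × KM = (12, 8, -28)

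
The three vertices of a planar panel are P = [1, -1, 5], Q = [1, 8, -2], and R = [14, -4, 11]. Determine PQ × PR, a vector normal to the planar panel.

PQ = (0, 9, -7)
PR = (13, -3, 6)
i: 9·6 - (-7)·(-3) = 54 - 21 = 33
j: (-7)·13 - 0·6 = -91 - 0 = -91
k: 0·(-3) - 9·13 = 0 - 117 = -117
PQ × PR = (33, -91, -117)

(33, -91, -117)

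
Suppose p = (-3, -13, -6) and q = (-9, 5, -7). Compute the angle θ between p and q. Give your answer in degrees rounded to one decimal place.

88.7

p · q = (-3)·(-9) + (-13)·5 + (-6)·(-7) = 27 - 65 + 42 = 4
|p|² = 9 + 169 + 36 = 214,  |p| = √214 ≈ 14.628739
|q|² = 81 + 25 + 49 = 155,  |q| = √155 ≈ 12.449900
cos θ = 4 / (14.628739 · 12.449900) ≈ 0.02196
θ = arccos(0.02196) ≈ 88.7°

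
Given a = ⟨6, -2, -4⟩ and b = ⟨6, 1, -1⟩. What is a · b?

38

a · b = 6·6 + (-2)·1 + (-4)·(-1) = 36 - 2 + 4 = 38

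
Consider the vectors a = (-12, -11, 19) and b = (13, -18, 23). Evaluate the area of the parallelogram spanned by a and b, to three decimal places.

640.571

i: (-11)·23 - 19·(-18) = -253 - (-342) = 89
j: 19·13 - (-12)·23 = 247 - (-276) = 523
k: (-12)·(-18) - (-11)·13 = 216 - (-143) = 359
a × b = (89, 523, 359)
|a × b| = √(89² + 523² + 359²) = √410331 ≈ 640.5708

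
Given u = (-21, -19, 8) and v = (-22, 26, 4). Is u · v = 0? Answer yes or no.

yes

u · v = (-21)·(-22) + (-19)·26 + 8·4 = 462 - 494 + 32 = 0
Zero, so the vectors are orthogonal.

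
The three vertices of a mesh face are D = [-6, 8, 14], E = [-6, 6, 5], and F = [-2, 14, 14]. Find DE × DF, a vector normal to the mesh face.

(54, -36, 8)

DE = (0, -2, -9)
DF = (4, 6, 0)
i: (-2)·0 - (-9)·6 = 0 - (-54) = 54
j: (-9)·4 - 0·0 = -36 - 0 = -36
k: 0·6 - (-2)·4 = 0 - (-8) = 8
DE × DF = (54, -36, 8)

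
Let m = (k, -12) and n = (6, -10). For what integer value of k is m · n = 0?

-20

m · n = k·6 + (-12)·(-10) = 120 + 6k
Set equal to 0: 6k = -120, so k = -20.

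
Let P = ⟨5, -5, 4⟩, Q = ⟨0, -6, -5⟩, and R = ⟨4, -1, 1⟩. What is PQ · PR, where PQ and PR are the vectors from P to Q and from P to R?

PQ = Q − P = (-5, -1, -9)
PR = R − P = (-1, 4, -3)
PQ · PR = (-5)·(-1) + (-1)·4 + (-9)·(-3) = 5 - 4 + 27 = 28

28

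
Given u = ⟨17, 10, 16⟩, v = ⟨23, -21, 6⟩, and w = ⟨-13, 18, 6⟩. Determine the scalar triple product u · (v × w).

-3882

v × w:
i: (-21)·6 - 6·18 = -126 - 108 = -234
j: 6·(-13) - 23·6 = -78 - 138 = -216
k: 23·18 - (-21)·(-13) = 414 - 273 = 141
v × w = (-234, -216, 141)
u · (v × w) = 17·(-234) + 10·(-216) + 16·141 = -3978 - 2160 + 2256 = -3882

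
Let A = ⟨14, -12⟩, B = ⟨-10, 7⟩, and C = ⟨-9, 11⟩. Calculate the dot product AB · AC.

989

AB = B − A = (-24, 19)
AC = C − A = (-23, 23)
AB · AC = (-24)·(-23) + 19·23 = 552 + 437 = 989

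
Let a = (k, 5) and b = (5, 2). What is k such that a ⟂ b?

-2

a · b = k·5 + 5·2 = 10 + 5k
Set equal to 0: 5k = -10, so k = -2.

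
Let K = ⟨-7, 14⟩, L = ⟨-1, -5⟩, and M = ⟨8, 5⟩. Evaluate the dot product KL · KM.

261

KL = L − K = (6, -19)
KM = M − K = (15, -9)
KL · KM = 6·15 + (-19)·(-9) = 90 + 171 = 261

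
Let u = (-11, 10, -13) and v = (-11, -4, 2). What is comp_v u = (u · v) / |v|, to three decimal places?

u · v = (-11)·(-11) + 10·(-4) + (-13)·2 = 121 - 40 - 26 = 55
|v| = √(121 + 16 + 4) = √141 ≈ 11.8743
comp_v u = 55 / √141 ≈ 4.632

4.632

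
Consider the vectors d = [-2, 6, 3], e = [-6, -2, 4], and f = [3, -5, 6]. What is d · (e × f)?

e × f:
i: (-2)·6 - 4·(-5) = -12 - (-20) = 8
j: 4·3 - (-6)·6 = 12 - (-36) = 48
k: (-6)·(-5) - (-2)·3 = 30 - (-6) = 36
e × f = (8, 48, 36)
d · (e × f) = (-2)·8 + 6·48 + 3·36 = -16 + 288 + 108 = 380

380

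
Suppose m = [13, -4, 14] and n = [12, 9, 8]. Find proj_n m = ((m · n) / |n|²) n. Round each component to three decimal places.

(9.633, 7.225, 6.422)

m · n = 13·12 + (-4)·9 + 14·8 = 156 - 36 + 112 = 232
|n|² = 144 + 81 + 64 = 289
proj_n m = (232/289) · (12, 9, 8) ≈ (9.633, 7.225, 6.422)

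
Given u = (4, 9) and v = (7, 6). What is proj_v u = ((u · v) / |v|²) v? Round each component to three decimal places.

(6.753, 5.788)

u · v = 4·7 + 9·6 = 28 + 54 = 82
|v|² = 49 + 36 = 85
proj_v u = (82/85) · (7, 6) ≈ (6.753, 5.788)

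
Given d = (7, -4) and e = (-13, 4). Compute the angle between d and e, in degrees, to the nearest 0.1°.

d · e = 7·(-13) + (-4)·4 = -91 - 16 = -107
|d|² = 49 + 16 = 65,  |d| = √65 ≈ 8.062258
|e|² = 169 + 16 = 185,  |e| = √185 ≈ 13.601471
cos θ = -107 / (8.062258 · 13.601471) ≈ -0.97576
θ = arccos(-0.97576) ≈ 167.4°

167.4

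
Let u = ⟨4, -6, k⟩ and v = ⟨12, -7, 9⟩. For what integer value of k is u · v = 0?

u · v = 4·12 + (-6)·(-7) + k·9 = 90 + 9k
Set equal to 0: 9k = -90, so k = -10.

-10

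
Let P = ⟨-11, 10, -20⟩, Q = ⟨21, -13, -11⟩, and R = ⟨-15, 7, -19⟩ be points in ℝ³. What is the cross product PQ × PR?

PQ = (32, -23, 9)
PR = (-4, -3, 1)
i: (-23)·1 - 9·(-3) = -23 - (-27) = 4
j: 9·(-4) - 32·1 = -36 - 32 = -68
k: 32·(-3) - (-23)·(-4) = -96 - 92 = -188
PQ × PR = (4, -68, -188)

(4, -68, -188)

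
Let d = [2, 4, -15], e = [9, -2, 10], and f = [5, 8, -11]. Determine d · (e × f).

-750

e × f:
i: (-2)·(-11) - 10·8 = 22 - 80 = -58
j: 10·5 - 9·(-11) = 50 - (-99) = 149
k: 9·8 - (-2)·5 = 72 - (-10) = 82
e × f = (-58, 149, 82)
d · (e × f) = 2·(-58) + 4·149 + (-15)·82 = -116 + 596 - 1230 = -750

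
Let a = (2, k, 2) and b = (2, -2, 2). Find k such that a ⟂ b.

4

a · b = 2·2 + k·(-2) + 2·2 = 8 - 2k
Set equal to 0: -2k = -8, so k = 4.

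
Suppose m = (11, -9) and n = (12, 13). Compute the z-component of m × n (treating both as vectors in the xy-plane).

11·13 - (-9)·12 = 143 - (-108) = 251

251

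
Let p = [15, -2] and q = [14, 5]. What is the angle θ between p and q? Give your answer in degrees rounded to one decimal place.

27.2

p · q = 15·14 + (-2)·5 = 210 - 10 = 200
|p|² = 225 + 4 = 229,  |p| = √229 ≈ 15.132746
|q|² = 196 + 25 = 221,  |q| = √221 ≈ 14.866069
cos θ = 200 / (15.132746 · 14.866069) ≈ 0.88903
θ = arccos(0.88903) ≈ 27.2°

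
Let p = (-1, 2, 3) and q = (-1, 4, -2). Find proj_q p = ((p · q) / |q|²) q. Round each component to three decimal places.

p · q = (-1)·(-1) + 2·4 + 3·(-2) = 1 + 8 - 6 = 3
|q|² = 1 + 16 + 4 = 21
proj_q p = (3/21) · (-1, 4, -2) ≈ (-0.143, 0.571, -0.286)

(-0.143, 0.571, -0.286)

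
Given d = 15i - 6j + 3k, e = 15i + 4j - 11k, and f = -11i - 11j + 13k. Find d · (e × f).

-954

e × f:
i: 4·13 - (-11)·(-11) = 52 - 121 = -69
j: (-11)·(-11) - 15·13 = 121 - 195 = -74
k: 15·(-11) - 4·(-11) = -165 - (-44) = -121
e × f = (-69, -74, -121)
d · (e × f) = 15·(-69) + (-6)·(-74) + 3·(-121) = -1035 + 444 - 363 = -954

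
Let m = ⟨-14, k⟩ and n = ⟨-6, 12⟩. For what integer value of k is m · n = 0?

m · n = (-14)·(-6) + k·12 = 84 + 12k
Set equal to 0: 12k = -84, so k = -7.

-7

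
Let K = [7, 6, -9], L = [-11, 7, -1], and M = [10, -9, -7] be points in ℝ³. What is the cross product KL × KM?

(122, 60, 267)

KL = (-18, 1, 8)
KM = (3, -15, 2)
i: 1·2 - 8·(-15) = 2 - (-120) = 122
j: 8·3 - (-18)·2 = 24 - (-36) = 60
k: (-18)·(-15) - 1·3 = 270 - 3 = 267
KL × KM = (122, 60, 267)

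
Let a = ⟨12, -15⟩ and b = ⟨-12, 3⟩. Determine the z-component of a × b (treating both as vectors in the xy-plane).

-144

12·3 - (-15)·(-12) = 36 - 180 = -144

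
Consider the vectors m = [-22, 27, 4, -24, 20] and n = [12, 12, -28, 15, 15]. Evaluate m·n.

m · n = (-22)·12 + 27·12 + 4·(-28) + (-24)·15 + 20·15 = -264 + 324 - 112 - 360 + 300 = -112

-112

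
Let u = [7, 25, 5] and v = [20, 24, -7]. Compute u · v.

u · v = 7·20 + 25·24 + 5·(-7) = 140 + 600 - 35 = 705

705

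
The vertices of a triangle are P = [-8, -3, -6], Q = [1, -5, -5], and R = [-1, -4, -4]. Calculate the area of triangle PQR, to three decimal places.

6.225

PQ = (9, -2, 1),  PR = (7, -1, 2)
i: (-2)·2 - 1·(-1) = -4 - (-1) = -3
j: 1·7 - 9·2 = 7 - 18 = -11
k: 9·(-1) - (-2)·7 = -9 - (-14) = 5
PQ × PR = (-3, -11, 5)
|PQ × PR| = √155 ≈ 12.4499
area = ½ · 12.4499 ≈ 6.225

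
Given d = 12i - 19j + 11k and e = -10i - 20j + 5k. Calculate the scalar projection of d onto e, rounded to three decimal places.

d · e = 12·(-10) + (-19)·(-20) + 11·5 = -120 + 380 + 55 = 315
|e| = √(100 + 400 + 25) = √525 ≈ 22.9129
comp_e d = 315 / √525 ≈ 13.748

13.748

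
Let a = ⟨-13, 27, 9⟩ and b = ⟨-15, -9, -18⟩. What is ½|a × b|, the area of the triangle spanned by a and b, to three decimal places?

i: 27·(-18) - 9·(-9) = -486 - (-81) = -405
j: 9·(-15) - (-13)·(-18) = -135 - 234 = -369
k: (-13)·(-9) - 27·(-15) = 117 - (-405) = 522
a × b = (-405, -369, 522)
|a × b| = √((-405)² + (-369)² + 522²) = √572670 ≈ 756.7496
area = ½ · 756.7496 ≈ 378.375

378.375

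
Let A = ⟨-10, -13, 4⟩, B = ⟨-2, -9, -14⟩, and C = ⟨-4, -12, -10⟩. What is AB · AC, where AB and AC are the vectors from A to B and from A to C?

AB = B − A = (8, 4, -18)
AC = C − A = (6, 1, -14)
AB · AC = 8·6 + 4·1 + (-18)·(-14) = 48 + 4 + 252 = 304

304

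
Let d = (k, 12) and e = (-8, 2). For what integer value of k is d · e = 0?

3

d · e = k·(-8) + 12·2 = 24 - 8k
Set equal to 0: -8k = -24, so k = 3.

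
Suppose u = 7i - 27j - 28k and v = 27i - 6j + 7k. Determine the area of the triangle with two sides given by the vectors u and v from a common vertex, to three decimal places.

i: (-27)·7 - (-28)·(-6) = -189 - 168 = -357
j: (-28)·27 - 7·7 = -756 - 49 = -805
k: 7·(-6) - (-27)·27 = -42 - (-729) = 687
u × v = (-357, -805, 687)
|u × v| = √((-357)² + (-805)² + 687²) = √1247443 ≈ 1116.8899
area = ½ · 1116.8899 ≈ 558.445

558.445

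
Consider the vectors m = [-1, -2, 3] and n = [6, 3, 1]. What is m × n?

i: (-2)·1 - 3·3 = -2 - 9 = -11
j: 3·6 - (-1)·1 = 18 - (-1) = 19
k: (-1)·3 - (-2)·6 = -3 - (-12) = 9
m × n = (-11, 19, 9)

(-11, 19, 9)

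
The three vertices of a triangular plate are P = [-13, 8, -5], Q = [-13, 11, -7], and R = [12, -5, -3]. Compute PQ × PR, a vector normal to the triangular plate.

PQ = (0, 3, -2)
PR = (25, -13, 2)
i: 3·2 - (-2)·(-13) = 6 - 26 = -20
j: (-2)·25 - 0·2 = -50 - 0 = -50
k: 0·(-13) - 3·25 = 0 - 75 = -75
PQ × PR = (-20, -50, -75)

(-20, -50, -75)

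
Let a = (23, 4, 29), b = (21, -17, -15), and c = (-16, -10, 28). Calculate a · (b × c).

-29768

b × c:
i: (-17)·28 - (-15)·(-10) = -476 - 150 = -626
j: (-15)·(-16) - 21·28 = 240 - 588 = -348
k: 21·(-10) - (-17)·(-16) = -210 - 272 = -482
b × c = (-626, -348, -482)
a · (b × c) = 23·(-626) + 4·(-348) + 29·(-482) = -14398 - 1392 - 13978 = -29768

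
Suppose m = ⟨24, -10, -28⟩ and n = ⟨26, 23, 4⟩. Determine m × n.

(604, -824, 812)

i: (-10)·4 - (-28)·23 = -40 - (-644) = 604
j: (-28)·26 - 24·4 = -728 - 96 = -824
k: 24·23 - (-10)·26 = 552 - (-260) = 812
m × n = (604, -824, 812)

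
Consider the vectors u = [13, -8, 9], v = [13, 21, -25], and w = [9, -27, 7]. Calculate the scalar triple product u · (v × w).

v × w:
i: 21·7 - (-25)·(-27) = 147 - 675 = -528
j: (-25)·9 - 13·7 = -225 - 91 = -316
k: 13·(-27) - 21·9 = -351 - 189 = -540
v × w = (-528, -316, -540)
u · (v × w) = 13·(-528) + (-8)·(-316) + 9·(-540) = -6864 + 2528 - 4860 = -9196

-9196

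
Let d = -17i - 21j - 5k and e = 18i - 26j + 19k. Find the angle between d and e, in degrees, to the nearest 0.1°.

81.8

d · e = (-17)·18 + (-21)·(-26) + (-5)·19 = -306 + 546 - 95 = 145
|d|² = 289 + 441 + 25 = 755,  |d| = √755 ≈ 27.477263
|e|² = 324 + 676 + 361 = 1361,  |e| = √1361 ≈ 36.891733
cos θ = 145 / (27.477263 · 36.891733) ≈ 0.14304
θ = arccos(0.14304) ≈ 81.8°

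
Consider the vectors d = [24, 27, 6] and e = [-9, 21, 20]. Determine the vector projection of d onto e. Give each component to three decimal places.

d · e = 24·(-9) + 27·21 + 6·20 = -216 + 567 + 120 = 471
|e|² = 81 + 441 + 400 = 922
proj_e d = (471/922) · (-9, 21, 20) ≈ (-4.598, 10.728, 10.217)

(-4.598, 10.728, 10.217)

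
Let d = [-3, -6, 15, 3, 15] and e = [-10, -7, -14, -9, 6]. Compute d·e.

-75

d · e = (-3)·(-10) + (-6)·(-7) + 15·(-14) + 3·(-9) + 15·6 = 30 + 42 - 210 - 27 + 90 = -75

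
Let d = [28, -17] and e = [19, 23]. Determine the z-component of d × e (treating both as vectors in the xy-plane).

28·23 - (-17)·19 = 644 - (-323) = 967

967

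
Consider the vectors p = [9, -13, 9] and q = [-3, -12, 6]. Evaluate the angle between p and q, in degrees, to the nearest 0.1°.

43.0

p · q = 9·(-3) + (-13)·(-12) + 9·6 = -27 + 156 + 54 = 183
|p|² = 81 + 169 + 81 = 331,  |p| = √331 ≈ 18.193405
|q|² = 9 + 144 + 36 = 189,  |q| = √189 ≈ 13.747727
cos θ = 183 / (18.193405 · 13.747727) ≈ 0.73165
θ = arccos(0.73165) ≈ 43.0°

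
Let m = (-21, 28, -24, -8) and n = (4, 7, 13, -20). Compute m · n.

-40

m · n = (-21)·4 + 28·7 + (-24)·13 + (-8)·(-20) = -84 + 196 - 312 + 160 = -40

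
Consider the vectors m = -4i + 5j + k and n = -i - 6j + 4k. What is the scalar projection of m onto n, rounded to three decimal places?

m · n = (-4)·(-1) + 5·(-6) + 1·4 = 4 - 30 + 4 = -22
|n| = √(1 + 36 + 16) = √53 ≈ 7.2801
comp_n m = -22 / √53 ≈ -3.022

-3.022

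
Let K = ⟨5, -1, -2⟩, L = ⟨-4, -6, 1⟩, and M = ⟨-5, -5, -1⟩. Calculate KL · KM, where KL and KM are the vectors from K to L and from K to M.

113

KL = L − K = (-9, -5, 3)
KM = M − K = (-10, -4, 1)
KL · KM = (-9)·(-10) + (-5)·(-4) + 3·1 = 90 + 20 + 3 = 113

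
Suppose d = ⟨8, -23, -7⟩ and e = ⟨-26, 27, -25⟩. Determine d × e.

(764, 382, -382)

i: (-23)·(-25) - (-7)·27 = 575 - (-189) = 764
j: (-7)·(-26) - 8·(-25) = 182 - (-200) = 382
k: 8·27 - (-23)·(-26) = 216 - 598 = -382
d × e = (764, 382, -382)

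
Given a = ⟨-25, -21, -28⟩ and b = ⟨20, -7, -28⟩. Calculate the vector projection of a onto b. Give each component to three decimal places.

(6.991, -2.447, -9.788)

a · b = (-25)·20 + (-21)·(-7) + (-28)·(-28) = -500 + 147 + 784 = 431
|b|² = 400 + 49 + 784 = 1233
proj_b a = (431/1233) · (20, -7, -28) ≈ (6.991, -2.447, -9.788)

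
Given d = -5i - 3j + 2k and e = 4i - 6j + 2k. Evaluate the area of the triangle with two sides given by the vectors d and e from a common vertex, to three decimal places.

i: (-3)·2 - 2·(-6) = -6 - (-12) = 6
j: 2·4 - (-5)·2 = 8 - (-10) = 18
k: (-5)·(-6) - (-3)·4 = 30 - (-12) = 42
d × e = (6, 18, 42)
|d × e| = √(6² + 18² + 42²) = √2124 ≈ 46.0869
area = ½ · 46.0869 ≈ 23.043

23.043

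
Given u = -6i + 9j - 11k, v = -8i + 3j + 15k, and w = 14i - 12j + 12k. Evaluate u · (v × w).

v × w:
i: 3·12 - 15·(-12) = 36 - (-180) = 216
j: 15·14 - (-8)·12 = 210 - (-96) = 306
k: (-8)·(-12) - 3·14 = 96 - 42 = 54
v × w = (216, 306, 54)
u · (v × w) = (-6)·216 + 9·306 + (-11)·54 = -1296 + 2754 - 594 = 864

864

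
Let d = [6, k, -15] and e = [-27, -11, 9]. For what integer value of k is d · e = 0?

-27

d · e = 6·(-27) + k·(-11) + (-15)·9 = -297 - 11k
Set equal to 0: -11k = 297, so k = -27.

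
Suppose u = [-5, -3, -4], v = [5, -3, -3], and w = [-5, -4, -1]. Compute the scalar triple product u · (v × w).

v × w:
i: (-3)·(-1) - (-3)·(-4) = 3 - 12 = -9
j: (-3)·(-5) - 5·(-1) = 15 - (-5) = 20
k: 5·(-4) - (-3)·(-5) = -20 - 15 = -35
v × w = (-9, 20, -35)
u · (v × w) = (-5)·(-9) + (-3)·20 + (-4)·(-35) = 45 - 60 + 140 = 125

125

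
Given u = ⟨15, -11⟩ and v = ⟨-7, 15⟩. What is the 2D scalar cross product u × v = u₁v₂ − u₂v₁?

15·15 - (-11)·(-7) = 225 - 77 = 148

148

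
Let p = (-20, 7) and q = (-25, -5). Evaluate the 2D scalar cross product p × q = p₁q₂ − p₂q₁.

(-20)·(-5) - 7·(-25) = 100 - (-175) = 275

275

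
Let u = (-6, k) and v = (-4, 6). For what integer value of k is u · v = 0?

-4

u · v = (-6)·(-4) + k·6 = 24 + 6k
Set equal to 0: 6k = -24, so k = -4.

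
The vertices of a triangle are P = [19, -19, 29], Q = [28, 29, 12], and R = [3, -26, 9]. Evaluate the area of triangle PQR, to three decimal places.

PQ = (9, 48, -17),  PR = (-16, -7, -20)
i: 48·(-20) - (-17)·(-7) = -960 - 119 = -1079
j: (-17)·(-16) - 9·(-20) = 272 - (-180) = 452
k: 9·(-7) - 48·(-16) = -63 - (-768) = 705
PQ × PR = (-1079, 452, 705)
|PQ × PR| = √1865570 ≈ 1365.8587
area = ½ · 1365.8587 ≈ 682.929

682.929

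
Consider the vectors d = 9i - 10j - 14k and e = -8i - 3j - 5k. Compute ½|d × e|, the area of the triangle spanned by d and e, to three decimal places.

i: (-10)·(-5) - (-14)·(-3) = 50 - 42 = 8
j: (-14)·(-8) - 9·(-5) = 112 - (-45) = 157
k: 9·(-3) - (-10)·(-8) = -27 - 80 = -107
d × e = (8, 157, -107)
|d × e| = √(8² + 157² + (-107)²) = √36162 ≈ 190.1631
area = ½ · 190.1631 ≈ 95.082

95.082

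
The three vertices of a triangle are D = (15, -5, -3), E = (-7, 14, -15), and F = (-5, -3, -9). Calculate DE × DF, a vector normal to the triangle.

DE = (-22, 19, -12)
DF = (-20, 2, -6)
i: 19·(-6) - (-12)·2 = -114 - (-24) = -90
j: (-12)·(-20) - (-22)·(-6) = 240 - 132 = 108
k: (-22)·2 - 19·(-20) = -44 - (-380) = 336
DE × DF = (-90, 108, 336)

(-90, 108, 336)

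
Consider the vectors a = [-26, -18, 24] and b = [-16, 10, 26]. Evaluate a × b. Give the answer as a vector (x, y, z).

(-708, 292, -548)

i: (-18)·26 - 24·10 = -468 - 240 = -708
j: 24·(-16) - (-26)·26 = -384 - (-676) = 292
k: (-26)·10 - (-18)·(-16) = -260 - 288 = -548
a × b = (-708, 292, -548)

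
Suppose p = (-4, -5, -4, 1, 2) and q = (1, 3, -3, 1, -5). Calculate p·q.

-16

p · q = (-4)·1 + (-5)·3 + (-4)·(-3) + 1·1 + 2·(-5) = -4 - 15 + 12 + 1 - 10 = -16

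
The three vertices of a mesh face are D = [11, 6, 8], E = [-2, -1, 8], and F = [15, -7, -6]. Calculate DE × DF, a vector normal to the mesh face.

(98, -182, 197)

DE = (-13, -7, 0)
DF = (4, -13, -14)
i: (-7)·(-14) - 0·(-13) = 98 - 0 = 98
j: 0·4 - (-13)·(-14) = 0 - 182 = -182
k: (-13)·(-13) - (-7)·4 = 169 - (-28) = 197
DE × DF = (98, -182, 197)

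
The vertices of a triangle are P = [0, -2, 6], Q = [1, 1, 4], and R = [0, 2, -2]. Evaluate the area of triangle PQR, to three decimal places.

9.165

PQ = (1, 3, -2),  PR = (0, 4, -8)
i: 3·(-8) - (-2)·4 = -24 - (-8) = -16
j: (-2)·0 - 1·(-8) = 0 - (-8) = 8
k: 1·4 - 3·0 = 4 - 0 = 4
PQ × PR = (-16, 8, 4)
|PQ × PR| = √336 ≈ 18.3303
area = ½ · 18.3303 ≈ 9.165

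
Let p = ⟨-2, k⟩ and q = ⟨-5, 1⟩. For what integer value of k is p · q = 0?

-10

p · q = (-2)·(-5) + k·1 = 10 + 1k
Set equal to 0: 1k = -10, so k = -10.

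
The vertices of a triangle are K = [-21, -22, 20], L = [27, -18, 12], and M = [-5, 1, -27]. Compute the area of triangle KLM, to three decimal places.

1184.272

KL = (48, 4, -8),  KM = (16, 23, -47)
i: 4·(-47) - (-8)·23 = -188 - (-184) = -4
j: (-8)·16 - 48·(-47) = -128 - (-2256) = 2128
k: 48·23 - 4·16 = 1104 - 64 = 1040
KL × KM = (-4, 2128, 1040)
|KL × KM| = √5610000 ≈ 2368.5439
area = ½ · 2368.5439 ≈ 1184.272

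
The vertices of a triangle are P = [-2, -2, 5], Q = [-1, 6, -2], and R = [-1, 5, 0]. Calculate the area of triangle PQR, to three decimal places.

4.637

PQ = (1, 8, -7),  PR = (1, 7, -5)
i: 8·(-5) - (-7)·7 = -40 - (-49) = 9
j: (-7)·1 - 1·(-5) = -7 - (-5) = -2
k: 1·7 - 8·1 = 7 - 8 = -1
PQ × PR = (9, -2, -1)
|PQ × PR| = √86 ≈ 9.2736
area = ½ · 9.2736 ≈ 4.637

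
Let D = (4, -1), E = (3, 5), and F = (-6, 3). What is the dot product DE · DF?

DE = E − D = (-1, 6)
DF = F − D = (-10, 4)
DE · DF = (-1)·(-10) + 6·4 = 10 + 24 = 34

34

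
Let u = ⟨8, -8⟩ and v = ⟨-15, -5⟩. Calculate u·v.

u · v = 8·(-15) + (-8)·(-5) = -120 + 40 = -80

-80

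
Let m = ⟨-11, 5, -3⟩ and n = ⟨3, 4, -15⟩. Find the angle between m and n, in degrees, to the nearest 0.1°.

m · n = (-11)·3 + 5·4 + (-3)·(-15) = -33 + 20 + 45 = 32
|m|² = 121 + 25 + 9 = 155,  |m| = √155 ≈ 12.449900
|n|² = 9 + 16 + 225 = 250,  |n| = √250 ≈ 15.811388
cos θ = 32 / (12.449900 · 15.811388) ≈ 0.16256
θ = arccos(0.16256) ≈ 80.6°

80.6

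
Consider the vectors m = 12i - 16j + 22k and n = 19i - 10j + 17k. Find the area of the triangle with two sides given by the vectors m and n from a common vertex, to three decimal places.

143.489

i: (-16)·17 - 22·(-10) = -272 - (-220) = -52
j: 22·19 - 12·17 = 418 - 204 = 214
k: 12·(-10) - (-16)·19 = -120 - (-304) = 184
m × n = (-52, 214, 184)
|m × n| = √((-52)² + 214² + 184²) = √82356 ≈ 286.9774
area = ½ · 286.9774 ≈ 143.489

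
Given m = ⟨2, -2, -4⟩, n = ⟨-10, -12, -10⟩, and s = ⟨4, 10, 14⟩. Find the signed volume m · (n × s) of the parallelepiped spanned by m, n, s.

-128

n × s:
i: (-12)·14 - (-10)·10 = -168 - (-100) = -68
j: (-10)·4 - (-10)·14 = -40 - (-140) = 100
k: (-10)·10 - (-12)·4 = -100 - (-48) = -52
n × s = (-68, 100, -52)
m · (n × s) = 2·(-68) + (-2)·100 + (-4)·(-52) = -136 - 200 + 208 = -128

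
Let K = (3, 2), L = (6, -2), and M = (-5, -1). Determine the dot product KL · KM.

-12

KL = L − K = (3, -4)
KM = M − K = (-8, -3)
KL · KM = 3·(-8) + (-4)·(-3) = -24 + 12 = -12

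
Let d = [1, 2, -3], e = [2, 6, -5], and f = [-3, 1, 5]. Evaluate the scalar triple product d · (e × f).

e × f:
i: 6·5 - (-5)·1 = 30 - (-5) = 35
j: (-5)·(-3) - 2·5 = 15 - 10 = 5
k: 2·1 - 6·(-3) = 2 - (-18) = 20
e × f = (35, 5, 20)
d · (e × f) = 1·35 + 2·5 + (-3)·20 = 35 + 10 - 60 = -15

-15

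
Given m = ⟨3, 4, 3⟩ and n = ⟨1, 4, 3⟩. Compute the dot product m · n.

m · n = 3·1 + 4·4 + 3·3 = 3 + 16 + 9 = 28

28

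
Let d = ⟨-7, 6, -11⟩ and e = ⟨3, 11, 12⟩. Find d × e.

i: 6·12 - (-11)·11 = 72 - (-121) = 193
j: (-11)·3 - (-7)·12 = -33 - (-84) = 51
k: (-7)·11 - 6·3 = -77 - 18 = -95
d × e = (193, 51, -95)

(193, 51, -95)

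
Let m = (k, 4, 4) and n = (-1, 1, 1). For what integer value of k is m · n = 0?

m · n = k·(-1) + 4·1 + 4·1 = 8 - 1k
Set equal to 0: -1k = -8, so k = 8.

8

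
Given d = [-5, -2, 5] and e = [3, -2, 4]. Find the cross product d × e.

(2, 35, 16)

i: (-2)·4 - 5·(-2) = -8 - (-10) = 2
j: 5·3 - (-5)·4 = 15 - (-20) = 35
k: (-5)·(-2) - (-2)·3 = 10 - (-6) = 16
d × e = (2, 35, 16)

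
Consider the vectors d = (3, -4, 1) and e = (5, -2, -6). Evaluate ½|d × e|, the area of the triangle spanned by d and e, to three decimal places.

i: (-4)·(-6) - 1·(-2) = 24 - (-2) = 26
j: 1·5 - 3·(-6) = 5 - (-18) = 23
k: 3·(-2) - (-4)·5 = -6 - (-20) = 14
d × e = (26, 23, 14)
|d × e| = √(26² + 23² + 14²) = √1401 ≈ 37.4299
area = ½ · 37.4299 ≈ 18.715

18.715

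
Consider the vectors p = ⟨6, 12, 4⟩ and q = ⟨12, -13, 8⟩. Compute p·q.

p · q = 6·12 + 12·(-13) + 4·8 = 72 - 156 + 32 = -52

-52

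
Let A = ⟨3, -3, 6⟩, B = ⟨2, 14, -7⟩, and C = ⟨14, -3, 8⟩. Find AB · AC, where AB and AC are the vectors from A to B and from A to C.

AB = B − A = (-1, 17, -13)
AC = C − A = (11, 0, 2)
AB · AC = (-1)·11 + 17·0 + (-13)·2 = -11 + 0 - 26 = -37

-37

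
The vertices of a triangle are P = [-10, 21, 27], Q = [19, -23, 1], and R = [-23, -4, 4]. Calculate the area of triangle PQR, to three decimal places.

840.131

PQ = (29, -44, -26),  PR = (-13, -25, -23)
i: (-44)·(-23) - (-26)·(-25) = 1012 - 650 = 362
j: (-26)·(-13) - 29·(-23) = 338 - (-667) = 1005
k: 29·(-25) - (-44)·(-13) = -725 - 572 = -1297
PQ × PR = (362, 1005, -1297)
|PQ × PR| = √2823278 ≈ 1680.2613
area = ½ · 1680.2613 ≈ 840.131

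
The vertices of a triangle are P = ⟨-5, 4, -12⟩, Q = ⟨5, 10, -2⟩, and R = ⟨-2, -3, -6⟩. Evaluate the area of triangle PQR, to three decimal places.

70.498

PQ = (10, 6, 10),  PR = (3, -7, 6)
i: 6·6 - 10·(-7) = 36 - (-70) = 106
j: 10·3 - 10·6 = 30 - 60 = -30
k: 10·(-7) - 6·3 = -70 - 18 = -88
PQ × PR = (106, -30, -88)
|PQ × PR| = √19880 ≈ 140.9965
area = ½ · 140.9965 ≈ 70.498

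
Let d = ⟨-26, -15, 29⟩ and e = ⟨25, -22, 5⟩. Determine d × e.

(563, 855, 947)

i: (-15)·5 - 29·(-22) = -75 - (-638) = 563
j: 29·25 - (-26)·5 = 725 - (-130) = 855
k: (-26)·(-22) - (-15)·25 = 572 - (-375) = 947
d × e = (563, 855, 947)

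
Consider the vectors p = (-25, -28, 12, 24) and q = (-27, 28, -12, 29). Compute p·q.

p · q = (-25)·(-27) + (-28)·28 + 12·(-12) + 24·29 = 675 - 784 - 144 + 696 = 443

443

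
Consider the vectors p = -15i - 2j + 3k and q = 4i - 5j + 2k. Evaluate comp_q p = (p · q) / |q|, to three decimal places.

p · q = (-15)·4 + (-2)·(-5) + 3·2 = -60 + 10 + 6 = -44
|q| = √(16 + 25 + 4) = √45 ≈ 6.7082
comp_q p = -44 / √45 ≈ -6.559

-6.559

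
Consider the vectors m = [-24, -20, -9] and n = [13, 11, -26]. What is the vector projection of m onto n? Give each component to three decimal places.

m · n = (-24)·13 + (-20)·11 + (-9)·(-26) = -312 - 220 + 234 = -298
|n|² = 169 + 121 + 676 = 966
proj_n m = (-298/966) · (13, 11, -26) ≈ (-4.010, -3.393, 8.021)

(-4.010, -3.393, 8.021)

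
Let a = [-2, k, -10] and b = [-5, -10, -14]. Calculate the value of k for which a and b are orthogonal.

a · b = (-2)·(-5) + k·(-10) + (-10)·(-14) = 150 - 10k
Set equal to 0: -10k = -150, so k = 15.

15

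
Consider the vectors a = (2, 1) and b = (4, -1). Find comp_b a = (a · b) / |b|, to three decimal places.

a · b = 2·4 + 1·(-1) = 8 - 1 = 7
|b| = √(16 + 1) = √17 ≈ 4.1231
comp_b a = 7 / √17 ≈ 1.698

1.698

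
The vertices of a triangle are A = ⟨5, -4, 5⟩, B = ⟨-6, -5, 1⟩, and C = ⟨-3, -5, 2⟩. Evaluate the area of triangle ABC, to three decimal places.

1.658

AB = (-11, -1, -4),  AC = (-8, -1, -3)
i: (-1)·(-3) - (-4)·(-1) = 3 - 4 = -1
j: (-4)·(-8) - (-11)·(-3) = 32 - 33 = -1
k: (-11)·(-1) - (-1)·(-8) = 11 - 8 = 3
AB × AC = (-1, -1, 3)
|AB × AC| = √11 ≈ 3.3166
area = ½ · 3.3166 ≈ 1.658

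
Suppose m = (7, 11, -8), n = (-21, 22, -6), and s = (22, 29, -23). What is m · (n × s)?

-345

n × s:
i: 22·(-23) - (-6)·29 = -506 - (-174) = -332
j: (-6)·22 - (-21)·(-23) = -132 - 483 = -615
k: (-21)·29 - 22·22 = -609 - 484 = -1093
n × s = (-332, -615, -1093)
m · (n × s) = 7·(-332) + 11·(-615) + (-8)·(-1093) = -2324 - 6765 + 8744 = -345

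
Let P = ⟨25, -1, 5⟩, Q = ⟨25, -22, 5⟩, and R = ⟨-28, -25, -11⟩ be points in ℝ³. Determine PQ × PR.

PQ = (0, -21, 0)
PR = (-53, -24, -16)
i: (-21)·(-16) - 0·(-24) = 336 - 0 = 336
j: 0·(-53) - 0·(-16) = 0 - 0 = 0
k: 0·(-24) - (-21)·(-53) = 0 - 1113 = -1113
PQ × PR = (336, 0, -1113)

(336, 0, -1113)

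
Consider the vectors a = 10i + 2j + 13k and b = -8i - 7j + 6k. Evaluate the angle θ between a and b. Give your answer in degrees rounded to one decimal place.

94.6

a · b = 10·(-8) + 2·(-7) + 13·6 = -80 - 14 + 78 = -16
|a|² = 100 + 4 + 169 = 273,  |a| = √273 ≈ 16.522712
|b|² = 64 + 49 + 36 = 149,  |b| = √149 ≈ 12.206556
cos θ = -16 / (16.522712 · 12.206556) ≈ -0.07933
θ = arccos(-0.07933) ≈ 94.6°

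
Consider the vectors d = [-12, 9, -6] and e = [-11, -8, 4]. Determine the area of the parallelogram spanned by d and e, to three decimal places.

i: 9·4 - (-6)·(-8) = 36 - 48 = -12
j: (-6)·(-11) - (-12)·4 = 66 - (-48) = 114
k: (-12)·(-8) - 9·(-11) = 96 - (-99) = 195
d × e = (-12, 114, 195)
|d × e| = √((-12)² + 114² + 195²) = √51165 ≈ 226.1968

226.197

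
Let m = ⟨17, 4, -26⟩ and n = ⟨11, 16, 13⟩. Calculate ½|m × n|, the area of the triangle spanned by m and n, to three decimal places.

363.338

i: 4·13 - (-26)·16 = 52 - (-416) = 468
j: (-26)·11 - 17·13 = -286 - 221 = -507
k: 17·16 - 4·11 = 272 - 44 = 228
m × n = (468, -507, 228)
|m × n| = √(468² + (-507)² + 228²) = √528057 ≈ 726.6753
area = ½ · 726.6753 ≈ 363.338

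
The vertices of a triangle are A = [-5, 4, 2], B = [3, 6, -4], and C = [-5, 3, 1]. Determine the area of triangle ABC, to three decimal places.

6.928

AB = (8, 2, -6),  AC = (0, -1, -1)
i: 2·(-1) - (-6)·(-1) = -2 - 6 = -8
j: (-6)·0 - 8·(-1) = 0 - (-8) = 8
k: 8·(-1) - 2·0 = -8 - 0 = -8
AB × AC = (-8, 8, -8)
|AB × AC| = √192 ≈ 13.8564
area = ½ · 13.8564 ≈ 6.928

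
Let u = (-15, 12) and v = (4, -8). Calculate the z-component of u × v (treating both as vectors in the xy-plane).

(-15)·(-8) - 12·4 = 120 - 48 = 72

72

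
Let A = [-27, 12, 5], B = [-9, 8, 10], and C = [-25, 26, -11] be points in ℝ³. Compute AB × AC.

(-6, 298, 260)

AB = (18, -4, 5)
AC = (2, 14, -16)
i: (-4)·(-16) - 5·14 = 64 - 70 = -6
j: 5·2 - 18·(-16) = 10 - (-288) = 298
k: 18·14 - (-4)·2 = 252 - (-8) = 260
AB × AC = (-6, 298, 260)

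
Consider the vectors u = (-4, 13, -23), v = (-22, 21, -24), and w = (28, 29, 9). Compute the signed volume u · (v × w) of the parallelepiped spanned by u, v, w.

v × w:
i: 21·9 - (-24)·29 = 189 - (-696) = 885
j: (-24)·28 - (-22)·9 = -672 - (-198) = -474
k: (-22)·29 - 21·28 = -638 - 588 = -1226
v × w = (885, -474, -1226)
u · (v × w) = (-4)·885 + 13·(-474) + (-23)·(-1226) = -3540 - 6162 + 28198 = 18496

18496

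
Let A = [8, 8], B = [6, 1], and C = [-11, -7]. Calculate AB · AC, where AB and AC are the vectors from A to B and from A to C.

AB = B − A = (-2, -7)
AC = C − A = (-19, -15)
AB · AC = (-2)·(-19) + (-7)·(-15) = 38 + 105 = 143

143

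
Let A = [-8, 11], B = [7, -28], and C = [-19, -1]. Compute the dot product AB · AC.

303

AB = B − A = (15, -39)
AC = C − A = (-11, -12)
AB · AC = 15·(-11) + (-39)·(-12) = -165 + 468 = 303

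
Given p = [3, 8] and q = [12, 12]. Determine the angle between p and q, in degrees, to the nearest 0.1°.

p · q = 3·12 + 8·12 = 36 + 96 = 132
|p|² = 9 + 64 = 73,  |p| = √73 ≈ 8.544004
|q|² = 144 + 144 = 288,  |q| = √288 ≈ 16.970563
cos θ = 132 / (8.544004 · 16.970563) ≈ 0.91037
θ = arccos(0.91037) ≈ 24.4°

24.4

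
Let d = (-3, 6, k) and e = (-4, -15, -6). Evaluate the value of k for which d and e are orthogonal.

d · e = (-3)·(-4) + 6·(-15) + k·(-6) = -78 - 6k
Set equal to 0: -6k = 78, so k = -13.

-13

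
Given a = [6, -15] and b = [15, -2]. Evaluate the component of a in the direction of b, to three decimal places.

a · b = 6·15 + (-15)·(-2) = 90 + 30 = 120
|b| = √(225 + 4) = √229 ≈ 15.1327
comp_b a = 120 / √229 ≈ 7.930

7.930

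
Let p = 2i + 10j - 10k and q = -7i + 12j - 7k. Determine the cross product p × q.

i: 10·(-7) - (-10)·12 = -70 - (-120) = 50
j: (-10)·(-7) - 2·(-7) = 70 - (-14) = 84
k: 2·12 - 10·(-7) = 24 - (-70) = 94
p × q = (50, 84, 94)

(50, 84, 94)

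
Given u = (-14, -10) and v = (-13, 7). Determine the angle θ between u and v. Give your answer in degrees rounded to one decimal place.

u · v = (-14)·(-13) + (-10)·7 = 182 - 70 = 112
|u|² = 196 + 100 = 296,  |u| = √296 ≈ 17.204651
|v|² = 169 + 49 = 218,  |v| = √218 ≈ 14.764823
cos θ = 112 / (17.204651 · 14.764823) ≈ 0.44090
θ = arccos(0.44090) ≈ 63.8°

63.8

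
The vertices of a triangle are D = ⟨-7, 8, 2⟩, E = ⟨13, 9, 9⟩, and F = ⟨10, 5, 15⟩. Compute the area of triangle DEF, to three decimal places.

DE = (20, 1, 7),  DF = (17, -3, 13)
i: 1·13 - 7·(-3) = 13 - (-21) = 34
j: 7·17 - 20·13 = 119 - 260 = -141
k: 20·(-3) - 1·17 = -60 - 17 = -77
DE × DF = (34, -141, -77)
|DE × DF| = √26966 ≈ 164.2133
area = ½ · 164.2133 ≈ 82.107

82.107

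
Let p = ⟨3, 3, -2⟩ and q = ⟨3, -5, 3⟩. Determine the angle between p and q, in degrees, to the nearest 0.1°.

113.0

p · q = 3·3 + 3·(-5) + (-2)·3 = 9 - 15 - 6 = -12
|p|² = 9 + 9 + 4 = 22,  |p| = √22 ≈ 4.690416
|q|² = 9 + 25 + 9 = 43,  |q| = √43 ≈ 6.557439
cos θ = -12 / (4.690416 · 6.557439) ≈ -0.39015
θ = arccos(-0.39015) ≈ 113.0°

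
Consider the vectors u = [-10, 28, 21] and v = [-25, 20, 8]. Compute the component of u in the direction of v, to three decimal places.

29.636

u · v = (-10)·(-25) + 28·20 + 21·8 = 250 + 560 + 168 = 978
|v| = √(625 + 400 + 64) = √1089 ≈ 33.0000
comp_v u = 978 / √1089 ≈ 29.636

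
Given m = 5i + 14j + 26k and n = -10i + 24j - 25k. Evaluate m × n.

i: 14·(-25) - 26·24 = -350 - 624 = -974
j: 26·(-10) - 5·(-25) = -260 - (-125) = -135
k: 5·24 - 14·(-10) = 120 - (-140) = 260
m × n = (-974, -135, 260)

(-974, -135, 260)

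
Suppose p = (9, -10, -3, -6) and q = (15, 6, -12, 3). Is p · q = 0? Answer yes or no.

no

p · q = 9·15 + (-10)·6 + (-3)·(-12) + (-6)·3 = 135 - 60 + 36 - 18 = 93
Nonzero, so the vectors are not orthogonal.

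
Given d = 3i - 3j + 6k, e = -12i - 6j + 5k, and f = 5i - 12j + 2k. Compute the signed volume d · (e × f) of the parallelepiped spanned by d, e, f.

e × f:
i: (-6)·2 - 5·(-12) = -12 - (-60) = 48
j: 5·5 - (-12)·2 = 25 - (-24) = 49
k: (-12)·(-12) - (-6)·5 = 144 - (-30) = 174
e × f = (48, 49, 174)
d · (e × f) = 3·48 + (-3)·49 + 6·174 = 144 - 147 + 1044 = 1041

1041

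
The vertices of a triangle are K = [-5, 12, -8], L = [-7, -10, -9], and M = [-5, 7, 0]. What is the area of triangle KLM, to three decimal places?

KL = (-2, -22, -1),  KM = (0, -5, 8)
i: (-22)·8 - (-1)·(-5) = -176 - 5 = -181
j: (-1)·0 - (-2)·8 = 0 - (-16) = 16
k: (-2)·(-5) - (-22)·0 = 10 - 0 = 10
KL × KM = (-181, 16, 10)
|KL × KM| = √33117 ≈ 181.9808
area = ½ · 181.9808 ≈ 90.990

90.990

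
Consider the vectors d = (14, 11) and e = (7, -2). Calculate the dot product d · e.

76

d · e = 14·7 + 11·(-2) = 98 - 22 = 76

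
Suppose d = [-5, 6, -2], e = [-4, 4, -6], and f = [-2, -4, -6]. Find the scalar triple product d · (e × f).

120

e × f:
i: 4·(-6) - (-6)·(-4) = -24 - 24 = -48
j: (-6)·(-2) - (-4)·(-6) = 12 - 24 = -12
k: (-4)·(-4) - 4·(-2) = 16 - (-8) = 24
e × f = (-48, -12, 24)
d · (e × f) = (-5)·(-48) + 6·(-12) + (-2)·24 = 240 - 72 - 48 = 120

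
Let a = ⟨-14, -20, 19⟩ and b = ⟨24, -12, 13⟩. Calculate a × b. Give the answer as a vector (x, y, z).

i: (-20)·13 - 19·(-12) = -260 - (-228) = -32
j: 19·24 - (-14)·13 = 456 - (-182) = 638
k: (-14)·(-12) - (-20)·24 = 168 - (-480) = 648
a × b = (-32, 638, 648)

(-32, 638, 648)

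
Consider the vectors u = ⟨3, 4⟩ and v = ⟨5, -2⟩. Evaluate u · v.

7

u · v = 3·5 + 4·(-2) = 15 - 8 = 7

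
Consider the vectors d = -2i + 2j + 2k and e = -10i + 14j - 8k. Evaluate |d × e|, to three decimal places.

i: 2·(-8) - 2·14 = -16 - 28 = -44
j: 2·(-10) - (-2)·(-8) = -20 - 16 = -36
k: (-2)·14 - 2·(-10) = -28 - (-20) = -8
d × e = (-44, -36, -8)
|d × e| = √((-44)² + (-36)² + (-8)²) = √3296 ≈ 57.4108

57.411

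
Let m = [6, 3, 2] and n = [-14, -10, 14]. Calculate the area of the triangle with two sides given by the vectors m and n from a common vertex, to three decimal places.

i: 3·14 - 2·(-10) = 42 - (-20) = 62
j: 2·(-14) - 6·14 = -28 - 84 = -112
k: 6·(-10) - 3·(-14) = -60 - (-42) = -18
m × n = (62, -112, -18)
|m × n| = √(62² + (-112)² + (-18)²) = √16712 ≈ 129.2749
area = ½ · 129.2749 ≈ 64.637

64.637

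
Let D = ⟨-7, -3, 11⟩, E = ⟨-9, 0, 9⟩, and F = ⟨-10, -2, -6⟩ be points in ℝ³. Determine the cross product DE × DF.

DE = (-2, 3, -2)
DF = (-3, 1, -17)
i: 3·(-17) - (-2)·1 = -51 - (-2) = -49
j: (-2)·(-3) - (-2)·(-17) = 6 - 34 = -28
k: (-2)·1 - 3·(-3) = -2 - (-9) = 7
DE × DF = (-49, -28, 7)

(-49, -28, 7)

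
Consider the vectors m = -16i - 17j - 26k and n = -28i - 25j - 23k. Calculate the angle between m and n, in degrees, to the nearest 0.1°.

m · n = (-16)·(-28) + (-17)·(-25) + (-26)·(-23) = 448 + 425 + 598 = 1471
|m|² = 256 + 289 + 676 = 1221,  |m| = √1221 ≈ 34.942810
|n|² = 784 + 625 + 529 = 1938,  |n| = √1938 ≈ 44.022721
cos θ = 1471 / (34.942810 · 44.022721) ≈ 0.95626
θ = arccos(0.95626) ≈ 17.0°

17.0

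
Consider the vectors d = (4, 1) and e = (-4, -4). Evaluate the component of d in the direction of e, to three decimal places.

d · e = 4·(-4) + 1·(-4) = -16 - 4 = -20
|e| = √(16 + 16) = √32 ≈ 5.6569
comp_e d = -20 / √32 ≈ -3.536

-3.536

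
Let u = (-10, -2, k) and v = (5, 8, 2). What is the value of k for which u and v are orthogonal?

33

u · v = (-10)·5 + (-2)·8 + k·2 = -66 + 2k
Set equal to 0: 2k = 66, so k = 33.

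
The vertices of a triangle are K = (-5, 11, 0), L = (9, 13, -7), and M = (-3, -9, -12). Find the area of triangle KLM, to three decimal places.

181.155

KL = (14, 2, -7),  KM = (2, -20, -12)
i: 2·(-12) - (-7)·(-20) = -24 - 140 = -164
j: (-7)·2 - 14·(-12) = -14 - (-168) = 154
k: 14·(-20) - 2·2 = -280 - 4 = -284
KL × KM = (-164, 154, -284)
|KL × KM| = √131268 ≈ 362.3093
area = ½ · 362.3093 ≈ 181.155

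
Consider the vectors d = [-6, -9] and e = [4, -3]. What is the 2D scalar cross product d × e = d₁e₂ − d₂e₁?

(-6)·(-3) - (-9)·4 = 18 - (-36) = 54

54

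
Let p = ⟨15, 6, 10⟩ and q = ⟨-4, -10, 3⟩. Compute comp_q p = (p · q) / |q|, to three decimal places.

-8.050

p · q = 15·(-4) + 6·(-10) + 10·3 = -60 - 60 + 30 = -90
|q| = √(16 + 100 + 9) = √125 ≈ 11.1803
comp_q p = -90 / √125 ≈ -8.050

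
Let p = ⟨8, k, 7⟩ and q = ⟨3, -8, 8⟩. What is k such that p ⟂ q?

10

p · q = 8·3 + k·(-8) + 7·8 = 80 - 8k
Set equal to 0: -8k = -80, so k = 10.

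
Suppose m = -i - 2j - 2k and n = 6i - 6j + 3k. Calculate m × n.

i: (-2)·3 - (-2)·(-6) = -6 - 12 = -18
j: (-2)·6 - (-1)·3 = -12 - (-3) = -9
k: (-1)·(-6) - (-2)·6 = 6 - (-12) = 18
m × n = (-18, -9, 18)

(-18, -9, 18)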